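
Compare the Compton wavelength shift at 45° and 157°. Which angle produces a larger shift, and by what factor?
157° produces the larger shift by a factor of 6.557

Calculate both shifts using Δλ = λ_C(1 - cos θ):

For θ₁ = 45°:
Δλ₁ = 2.4263 × (1 - cos(45°))
Δλ₁ = 2.4263 × 0.2929
Δλ₁ = 0.7106 pm

For θ₂ = 157°:
Δλ₂ = 2.4263 × (1 - cos(157°))
Δλ₂ = 2.4263 × 1.9205
Δλ₂ = 4.6597 pm

The 157° angle produces the larger shift.
Ratio: 4.6597/0.7106 = 6.557

(Intermediate values are shown rounded; full precision is carried through to the final answer.)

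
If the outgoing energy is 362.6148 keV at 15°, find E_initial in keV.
371.6000 keV

Convert final energy to wavelength (hc ≈ 1239.842 keV·pm):
λ' = hc/E' = 1239.842 / 362.6148 = 3.4192 pm

Calculate the Compton shift:
Δλ = λ_C(1 - cos(15°))
Δλ = 2.4263 × (1 - cos(15°))
Δλ = 0.0827 pm

Initial wavelength:
λ = λ' - Δλ = 3.4192 - 0.0827 = 3.3365 pm

Initial energy:
E = hc/λ = 1239.842 / 3.3365 = 371.6000 keV

(Intermediate values are shown rounded; full precision is carried through to the final answer.)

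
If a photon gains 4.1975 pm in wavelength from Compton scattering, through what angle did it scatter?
136.89°

From the Compton formula Δλ = λ_C(1 - cos θ), we can solve for θ:

cos θ = 1 - Δλ/λ_C

Given:
- Δλ = 4.1975 pm
- λ_C = h/(m_e·c) ≈ 2.42631024 pm

cos θ = 1 - 4.1975/2.42631024
cos θ = 1 - 1.729993
cos θ = -0.729993

θ = arccos(-0.729993)
θ = 136.89°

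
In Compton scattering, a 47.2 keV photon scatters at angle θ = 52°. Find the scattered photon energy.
45.5818 keV

First convert energy to wavelength:
λ = hc/E, with hc ≈ 1239.842 keV·pm (i.e. 1239.842 eV·nm)

For E = 47.2 keV = 47200 eV:
λ = 1239.842 keV·pm / 47.2 keV
λ = 26.2678 pm

Calculate the Compton shift:
Δλ = λ_C(1 - cos(52°)) = 2.4263 × 0.3843
Δλ = 0.9325 pm

Final wavelength:
λ' = 26.2678 + 0.9325 = 27.2004 pm

Final energy:
E' = hc/λ' = 1239.842 / 27.2004 = 45.5818 keV

(Intermediate values are shown rounded; full precision is carried through to the final answer.)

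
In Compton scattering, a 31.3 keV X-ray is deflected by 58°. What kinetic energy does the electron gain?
0.8760 keV

By energy conservation: K_e = E_initial - E_final

First find the scattered photon energy:
Initial wavelength: λ = hc/E = 39.6116 pm
Compton shift: Δλ = λ_C(1 - cos(58°)) = 1.1406 pm
Final wavelength: λ' = 39.6116 + 1.1406 = 40.7521 pm
Final photon energy: E' = hc/λ' = 30.4240 keV

Electron kinetic energy:
K_e = E - E' = 31.3000 - 30.4240 = 0.8760 keV

(Intermediate values are shown rounded; full precision is carried through to the final answer.)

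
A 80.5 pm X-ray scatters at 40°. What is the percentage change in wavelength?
0.7052%

Calculate the Compton shift:
Δλ = λ_C(1 - cos(40°))
Δλ = 2.4263 × (1 - cos(40°))
Δλ = 2.4263 × 0.2340
Δλ = 0.5676 pm

Percentage change:
(Δλ/λ₀) × 100 = (0.5676/80.5) × 100
= 0.7052%

(Intermediate values are shown rounded; full precision is carried through to the final answer.)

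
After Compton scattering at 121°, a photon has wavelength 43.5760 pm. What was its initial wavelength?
39.9000 pm

From λ' = λ + Δλ, we have λ = λ' - Δλ

First calculate the Compton shift:
Δλ = λ_C(1 - cos θ)
Δλ = 2.4263 × (1 - cos(121°))
Δλ = 2.4263 × 1.5150
Δλ = 3.6760 pm

Initial wavelength:
λ = λ' - Δλ
λ = 43.5760 - 3.6760
λ = 39.9000 pm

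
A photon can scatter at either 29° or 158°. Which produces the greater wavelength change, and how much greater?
158° produces the larger shift by a factor of 15.371

Calculate both shifts using Δλ = λ_C(1 - cos θ):

For θ₁ = 29°:
Δλ₁ = 2.4263 × (1 - cos(29°))
Δλ₁ = 2.4263 × 0.1254
Δλ₁ = 0.3042 pm

For θ₂ = 158°:
Δλ₂ = 2.4263 × (1 - cos(158°))
Δλ₂ = 2.4263 × 1.9272
Δλ₂ = 4.6759 pm

The 158° angle produces the larger shift.
Ratio: 4.6759/0.3042 = 15.371

(Intermediate values are shown rounded; full precision is carried through to the final answer.)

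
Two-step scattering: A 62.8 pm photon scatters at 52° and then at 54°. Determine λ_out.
64.7327 pm

Apply Compton shift twice:

First scattering at θ₁ = 52°:
Δλ₁ = λ_C(1 - cos(52°))
Δλ₁ = 2.4263 × 0.3843
Δλ₁ = 0.9325 pm

After first scattering:
λ₁ = 62.8 + 0.9325 = 63.7325 pm

Second scattering at θ₂ = 54°:
Δλ₂ = λ_C(1 - cos(54°))
Δλ₂ = 2.4263 × 0.4122
Δλ₂ = 1.0002 pm

Final wavelength:
λ₂ = 63.7325 + 1.0002 = 64.7327 pm

Total shift: Δλ_total = 0.9325 + 1.0002 = 1.9327 pm

(Intermediate values are shown rounded; full precision is carried through to the final answer.)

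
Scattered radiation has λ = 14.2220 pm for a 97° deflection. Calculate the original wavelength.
11.5000 pm

From λ' = λ + Δλ, we have λ = λ' - Δλ

First calculate the Compton shift:
Δλ = λ_C(1 - cos θ)
Δλ = 2.4263 × (1 - cos(97°))
Δλ = 2.4263 × 1.1219
Δλ = 2.7220 pm

Initial wavelength:
λ = λ' - Δλ
λ = 14.2220 - 2.7220
λ = 11.5000 pm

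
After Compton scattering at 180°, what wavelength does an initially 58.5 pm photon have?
63.3526 pm

Using the Compton formula: λ' = λ + λ_C(1 − cos θ)

For θ = 180°, cos θ = -1 (exact) = -1.0000, so:
1 − cos 180° = 1 − (-1) = 2.0000

Δλ = λ_C × 2.0000 = 2.4263 × 2.0000 = 4.8526 pm

λ' = 58.5 + 4.8526 = 63.3526 pm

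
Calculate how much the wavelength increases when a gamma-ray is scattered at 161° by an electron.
4.7204 pm

Using the Compton scattering formula:
Δλ = λ_C(1 - cos θ)

where λ_C = h/(m_e·c) ≈ 2.4263 pm is the Compton wavelength of an electron.

For θ = 161°:
cos(161°) = -0.9455
1 - cos(161°) = 1.9455

Δλ = 2.4263 × 1.9455
Δλ = 4.7204 pm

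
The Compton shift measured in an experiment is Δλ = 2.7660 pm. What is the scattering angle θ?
98.05°

From the Compton formula Δλ = λ_C(1 - cos θ), we can solve for θ:

cos θ = 1 - Δλ/λ_C

Given:
- Δλ = 2.7660 pm
- λ_C = h/(m_e·c) ≈ 2.42631024 pm

cos θ = 1 - 2.7660/2.42631024
cos θ = 1 - 1.140003
cos θ = -0.140003

θ = arccos(-0.140003)
θ = 98.05°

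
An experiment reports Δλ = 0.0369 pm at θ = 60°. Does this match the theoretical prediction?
No, inconsistent

Calculate the expected shift for θ = 60°:

Δλ_expected = λ_C(1 - cos(60°))
Δλ_expected = 2.4263 × (1 - cos(60°))
Δλ_expected = 2.4263 × 0.5000
Δλ_expected = 1.2132 pm

Given shift: 0.0369 pm
Expected shift: 1.2132 pm
Difference: 1.1763 pm

The values do not match. The given shift corresponds to θ ≈ 10.0°, not 60°.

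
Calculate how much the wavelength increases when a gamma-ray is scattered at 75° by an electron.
1.7983 pm

Using the Compton scattering formula:
Δλ = λ_C(1 - cos θ)

where λ_C = h/(m_e·c) ≈ 2.4263 pm is the Compton wavelength of an electron.

For θ = 75°:
cos(75°) = 0.2588
1 - cos(75°) = 0.7412

Δλ = 2.4263 × 0.7412
Δλ = 1.7983 pm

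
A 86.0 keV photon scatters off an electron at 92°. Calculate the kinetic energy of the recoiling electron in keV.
12.7569 keV

By energy conservation: K_e = E_initial - E_final

First find the scattered photon energy:
Initial wavelength: λ = hc/E = 14.4168 pm
Compton shift: Δλ = λ_C(1 - cos(92°)) = 2.5110 pm
Final wavelength: λ' = 14.4168 + 2.5110 = 16.9278 pm
Final photon energy: E' = hc/λ' = 73.2431 keV

Electron kinetic energy:
K_e = E - E' = 86.0000 - 73.2431 = 12.7569 keV

(Intermediate values are shown rounded; full precision is carried through to the final answer.)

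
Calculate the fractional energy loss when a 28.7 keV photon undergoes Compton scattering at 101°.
0.0627 (or 6.27%)

Calculate initial and final photon energies:

Initial: E₀ = 28.7 keV → λ₀ = 43.2001 pm
Compton shift: Δλ = 2.8893 pm
Final wavelength: λ' = 46.0893 pm
Final energy: E' = 26.9008 keV

Fractional energy loss:
(E₀ - E')/E₀ = (28.7000 - 26.9008)/28.7000
= 1.7992/28.7000
= 0.0627
= 6.27%

(Intermediate values are shown rounded; full precision is carried through to the final answer.)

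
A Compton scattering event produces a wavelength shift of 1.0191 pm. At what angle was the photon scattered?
54.55°

From the Compton formula Δλ = λ_C(1 - cos θ), we can solve for θ:

cos θ = 1 - Δλ/λ_C

Given:
- Δλ = 1.0191 pm
- λ_C = h/(m_e·c) ≈ 2.42631024 pm

cos θ = 1 - 1.0191/2.42631024
cos θ = 1 - 0.420020
cos θ = 0.579980

θ = arccos(0.579980)
θ = 54.55°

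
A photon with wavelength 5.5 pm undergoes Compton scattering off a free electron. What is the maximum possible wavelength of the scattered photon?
10.3526 pm (at θ = 180°)

The Compton shift is Δλ = λ_C(1 − cos θ).

Since cos θ ranges from −1 to 1, the factor (1 − cos θ) ranges from 0 to 2; the maximum shift occurs at θ = 180° (backscattering):
Δλ_max = 2λ_C = 2 × 2.4263 pm = 4.8526 pm

Maximum scattered wavelength:
λ'_max = λ₀ + Δλ_max = 5.5 + 4.8526 = 10.3526 pm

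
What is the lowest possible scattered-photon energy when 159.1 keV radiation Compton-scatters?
98.0464 keV (at θ = 180°)

The scattered photon has minimum energy when its wavelength is maximum, i.e., when the Compton shift Δλ = λ_C(1 − cos θ) is maximum. This occurs at θ = 180° (backscattering), giving Δλ_max = 2λ_C = 4.8526 pm.

Initial wavelength: λ₀ = hc/E₀ = 7.7928 pm
Maximum final wavelength: λ'_max = λ₀ + 2λ_C = 7.7928 + 4.8526 = 12.6455 pm
Minimum final energy: E'_min = hc/λ'_max = 98.0464 keV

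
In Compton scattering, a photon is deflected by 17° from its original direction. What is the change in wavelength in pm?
0.1060 pm

Using the Compton scattering formula:
Δλ = λ_C(1 - cos θ)

where λ_C = h/(m_e·c) ≈ 2.4263 pm is the Compton wavelength of an electron.

For θ = 17°:
cos(17°) = 0.9563
1 - cos(17°) = 0.0437

Δλ = 2.4263 × 0.0437
Δλ = 0.1060 pm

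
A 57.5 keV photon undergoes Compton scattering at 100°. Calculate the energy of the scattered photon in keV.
50.7922 keV

First convert energy to wavelength:
λ = hc/E, with hc ≈ 1239.842 keV·pm (i.e. 1239.842 eV·nm)

For E = 57.5 keV = 57500 eV:
λ = 1239.842 keV·pm / 57.5 keV
λ = 21.5625 pm

Calculate the Compton shift:
Δλ = λ_C(1 - cos(100°)) = 2.4263 × 1.1736
Δλ = 2.8476 pm

Final wavelength:
λ' = 21.5625 + 2.8476 = 24.4101 pm

Final energy:
E' = hc/λ' = 1239.842 / 24.4101 = 50.7922 keV

(Intermediate values are shown rounded; full precision is carried through to the final answer.)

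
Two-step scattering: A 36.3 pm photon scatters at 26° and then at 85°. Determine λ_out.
38.7604 pm

Apply Compton shift twice:

First scattering at θ₁ = 26°:
Δλ₁ = λ_C(1 - cos(26°))
Δλ₁ = 2.4263 × 0.1012
Δλ₁ = 0.2456 pm

After first scattering:
λ₁ = 36.3 + 0.2456 = 36.5456 pm

Second scattering at θ₂ = 85°:
Δλ₂ = λ_C(1 - cos(85°))
Δλ₂ = 2.4263 × 0.9128
Δλ₂ = 2.2148 pm

Final wavelength:
λ₂ = 36.5456 + 2.2148 = 38.7604 pm

Total shift: Δλ_total = 0.2456 + 2.2148 = 2.4604 pm

(Intermediate values are shown rounded; full precision is carried through to the final answer.)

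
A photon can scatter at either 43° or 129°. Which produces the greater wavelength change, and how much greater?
129° produces the larger shift by a factor of 6.065

Calculate both shifts using Δλ = λ_C(1 - cos θ):

For θ₁ = 43°:
Δλ₁ = 2.4263 × (1 - cos(43°))
Δλ₁ = 2.4263 × 0.2686
Δλ₁ = 0.6518 pm

For θ₂ = 129°:
Δλ₂ = 2.4263 × (1 - cos(129°))
Δλ₂ = 2.4263 × 1.6293
Δλ₂ = 3.9532 pm

The 129° angle produces the larger shift.
Ratio: 3.9532/0.6518 = 6.065

(Intermediate values are shown rounded; full precision is carried through to the final answer.)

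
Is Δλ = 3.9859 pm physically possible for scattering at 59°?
No, inconsistent

Calculate the expected shift for θ = 59°:

Δλ_expected = λ_C(1 - cos(59°))
Δλ_expected = 2.4263 × (1 - cos(59°))
Δλ_expected = 2.4263 × 0.4850
Δλ_expected = 1.1767 pm

Given shift: 3.9859 pm
Expected shift: 1.1767 pm
Difference: 2.8092 pm

The values do not match. The given shift corresponds to θ ≈ 130.0°, not 59°.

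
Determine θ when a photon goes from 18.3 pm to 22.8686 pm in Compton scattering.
152.00°

First find the wavelength shift:
Δλ = λ' - λ = 22.8686 - 18.3 = 4.5686 pm

Using Δλ = λ_C(1 - cos θ), with λ_C = h/(m_e·c) ≈ 2.42631024 pm:
cos θ = 1 - Δλ/λ_C
cos θ = 1 - 4.5686/2.42631024
cos θ = -0.882941

θ = arccos(-0.882941)
θ = 152.00°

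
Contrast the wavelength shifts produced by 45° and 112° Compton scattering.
112° produces the larger shift by a factor of 4.693

Calculate both shifts using Δλ = λ_C(1 - cos θ):

For θ₁ = 45°:
Δλ₁ = 2.4263 × (1 - cos(45°))
Δλ₁ = 2.4263 × 0.2929
Δλ₁ = 0.7106 pm

For θ₂ = 112°:
Δλ₂ = 2.4263 × (1 - cos(112°))
Δλ₂ = 2.4263 × 1.3746
Δλ₂ = 3.3352 pm

The 112° angle produces the larger shift.
Ratio: 3.3352/0.7106 = 4.693

(Intermediate values are shown rounded; full precision is carried through to the final answer.)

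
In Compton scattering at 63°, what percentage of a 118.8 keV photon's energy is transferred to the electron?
0.1126 (or 11.26%)

Calculate initial and final photon energies:

Initial: E₀ = 118.8 keV → λ₀ = 10.4364 pm
Compton shift: Δλ = 1.3248 pm
Final wavelength: λ' = 11.7612 pm
Final energy: E' = 105.4183 keV

Fractional energy loss:
(E₀ - E')/E₀ = (118.8000 - 105.4183)/118.8000
= 13.3817/118.8000
= 0.1126
= 11.26%

(Intermediate values are shown rounded; full precision is carried through to the final answer.)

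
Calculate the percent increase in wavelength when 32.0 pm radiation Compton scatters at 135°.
12.9437%

Calculate the Compton shift:
Δλ = λ_C(1 - cos(135°))
Δλ = 2.4263 × (1 - cos(135°))
Δλ = 2.4263 × 1.7071
Δλ = 4.1420 pm

Percentage change:
(Δλ/λ₀) × 100 = (4.1420/32.0) × 100
= 12.9437%

(Intermediate values are shown rounded; full precision is carried through to the final answer.)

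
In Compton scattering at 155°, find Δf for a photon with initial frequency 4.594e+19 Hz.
1.906e+19 Hz (decrease)

Convert frequency to wavelength (c = 299792458 m/s):
λ₀ = c/f₀ = 299792458/4.594e+19 = 6.5257392e-12 m = 6.5257 pm

Calculate Compton shift:
Δλ = λ_C(1 - cos(155°)) = 4.6253 pm

Final wavelength:
λ' = λ₀ + Δλ = 6.5257 + 4.6253 = 11.1510 pm

Final frequency:
f' = c/λ' = 299792458/1.1151033e-11 = 2.6884725e+19 Hz

Frequency shift (decrease):
Δf = f₀ - f' = 4.594e+19 - 2.6884725e+19 = 1.906e+19 Hz

(Intermediate values are shown rounded; full precision is carried through to the final answer.)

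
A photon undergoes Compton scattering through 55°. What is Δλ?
1.0346 pm

Using the Compton scattering formula:
Δλ = λ_C(1 - cos θ)

where λ_C = h/(m_e·c) ≈ 2.4263 pm is the Compton wavelength of an electron.

For θ = 55°:
cos(55°) = 0.5736
1 - cos(55°) = 0.4264

Δλ = 2.4263 × 0.4264
Δλ = 1.0346 pm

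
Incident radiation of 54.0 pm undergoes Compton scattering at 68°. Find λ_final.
55.5174 pm

Using the Compton scattering formula:
λ' = λ + Δλ = λ + λ_C(1 - cos θ)

Given:
- Initial wavelength λ = 54.0 pm
- Scattering angle θ = 68°
- Compton wavelength λ_C ≈ 2.4263 pm

Calculate the shift:
Δλ = 2.4263 × (1 - cos(68°))
Δλ = 2.4263 × 0.6254
Δλ = 1.5174 pm

Final wavelength:
λ' = 54.0 + 1.5174 = 55.5174 pm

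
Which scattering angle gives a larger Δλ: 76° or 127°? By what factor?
127° produces the larger shift by a factor of 2.113

Calculate both shifts using Δλ = λ_C(1 - cos θ):

For θ₁ = 76°:
Δλ₁ = 2.4263 × (1 - cos(76°))
Δλ₁ = 2.4263 × 0.7581
Δλ₁ = 1.8393 pm

For θ₂ = 127°:
Δλ₂ = 2.4263 × (1 - cos(127°))
Δλ₂ = 2.4263 × 1.6018
Δλ₂ = 3.8865 pm

The 127° angle produces the larger shift.
Ratio: 3.8865/1.8393 = 2.113

(Intermediate values are shown rounded; full precision is carried through to the final answer.)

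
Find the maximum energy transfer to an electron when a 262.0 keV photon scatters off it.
132.6455 keV

Maximum energy transfer occurs at θ = 180° (backscattering).

Initial photon: E₀ = 262.0 keV → λ₀ = 4.7322 pm

Maximum Compton shift (at 180°):
Δλ_max = 2λ_C = 2 × 2.4263 = 4.8526 pm

Final wavelength:
λ' = 4.7322 + 4.8526 = 9.5848 pm

Minimum photon energy (maximum energy to electron):
E'_min = hc/λ' = 129.3545 keV

Maximum electron kinetic energy:
K_max = E₀ - E'_min = 262.0000 - 129.3545 = 132.6455 keV

(Intermediate values are shown rounded; full precision is carried through to the final answer.)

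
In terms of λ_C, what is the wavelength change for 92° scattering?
1.0349 λ_C

The Compton shift formula is:
Δλ = λ_C(1 - cos θ)

Dividing both sides by λ_C:
Δλ/λ_C = 1 - cos θ

For θ = 92°:
Δλ/λ_C = 1 - cos(92°)
Δλ/λ_C = 1 - -0.0349
Δλ/λ_C = 1.0349

This means the shift is 1.0349 × λ_C = 2.5110 pm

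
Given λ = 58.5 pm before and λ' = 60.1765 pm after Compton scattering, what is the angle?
72.00°

First find the wavelength shift:
Δλ = λ' - λ = 60.1765 - 58.5 = 1.6765 pm

Using Δλ = λ_C(1 - cos θ), with λ_C = h/(m_e·c) ≈ 2.42631024 pm:
cos θ = 1 - Δλ/λ_C
cos θ = 1 - 1.6765/2.42631024
cos θ = 0.309033

θ = arccos(0.309033)
θ = 72.00°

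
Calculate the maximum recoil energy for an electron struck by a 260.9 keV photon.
131.8143 keV

Maximum energy transfer occurs at θ = 180° (backscattering).

Initial photon: E₀ = 260.9 keV → λ₀ = 4.7522 pm

Maximum Compton shift (at 180°):
Δλ_max = 2λ_C = 2 × 2.4263 = 4.8526 pm

Final wavelength:
λ' = 4.7522 + 4.8526 = 9.6048 pm

Minimum photon energy (maximum energy to electron):
E'_min = hc/λ' = 129.0857 keV

Maximum electron kinetic energy:
K_max = E₀ - E'_min = 260.9000 - 129.0857 = 131.8143 keV

(Intermediate values are shown rounded; full precision is carried through to the final answer.)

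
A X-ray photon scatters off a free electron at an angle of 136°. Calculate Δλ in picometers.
4.1717 pm

Using the Compton scattering formula:
Δλ = λ_C(1 - cos θ)

where λ_C = h/(m_e·c) ≈ 2.4263 pm is the Compton wavelength of an electron.

For θ = 136°:
cos(136°) = -0.7193
1 - cos(136°) = 1.7193

Δλ = 2.4263 × 1.7193
Δλ = 4.1717 pm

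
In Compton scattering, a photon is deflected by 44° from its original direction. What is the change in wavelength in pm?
0.6810 pm

Using the Compton scattering formula:
Δλ = λ_C(1 - cos θ)

where λ_C = h/(m_e·c) ≈ 2.4263 pm is the Compton wavelength of an electron.

For θ = 44°:
cos(44°) = 0.7193
1 - cos(44°) = 0.2807

Δλ = 2.4263 × 0.2807
Δλ = 0.6810 pm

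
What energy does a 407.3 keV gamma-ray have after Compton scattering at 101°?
208.9625 keV

First convert energy to wavelength:
λ = hc/E, with hc ≈ 1239.842 keV·pm (i.e. 1239.842 eV·nm)

For E = 407.3 keV = 407300 eV:
λ = 1239.842 keV·pm / 407.3 keV
λ = 3.0441 pm

Calculate the Compton shift:
Δλ = λ_C(1 - cos(101°)) = 2.4263 × 1.1908
Δλ = 2.8893 pm

Final wavelength:
λ' = 3.0441 + 2.8893 = 5.9333 pm

Final energy:
E' = hc/λ' = 1239.842 / 5.9333 = 208.9625 keV

(Intermediate values are shown rounded; full precision is carried through to the final answer.)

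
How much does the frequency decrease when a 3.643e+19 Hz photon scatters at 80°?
7.137e+18 Hz (decrease)

Convert frequency to wavelength (c = 299792458 m/s):
λ₀ = c/f₀ = 299792458/3.643e+19 = 8.2292742e-12 m = 8.2293 pm

Calculate Compton shift:
Δλ = λ_C(1 - cos(80°)) = 2.0050 pm

Final wavelength:
λ' = λ₀ + Δλ = 8.2293 + 2.0050 = 10.2343 pm

Final frequency:
f' = c/λ' = 299792458/1.0234260e-11 = 2.9293027e+19 Hz

Frequency shift (decrease):
Δf = f₀ - f' = 3.643e+19 - 2.9293027e+19 = 7.137e+18 Hz

(Intermediate values are shown rounded; full precision is carried through to the final answer.)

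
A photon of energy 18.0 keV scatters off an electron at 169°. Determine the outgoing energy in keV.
16.8255 keV

First convert energy to wavelength:
λ = hc/E, with hc ≈ 1239.842 keV·pm (i.e. 1239.842 eV·nm)

For E = 18.0 keV = 18000 eV:
λ = 1239.842 keV·pm / 18.0 keV
λ = 68.8801 pm

Calculate the Compton shift:
Δλ = λ_C(1 - cos(169°)) = 2.4263 × 1.9816
Δλ = 4.8080 pm

Final wavelength:
λ' = 68.8801 + 4.8080 = 73.6882 pm

Final energy:
E' = hc/λ' = 1239.842 / 73.6882 = 16.8255 keV

(Intermediate values are shown rounded; full precision is carried through to the final answer.)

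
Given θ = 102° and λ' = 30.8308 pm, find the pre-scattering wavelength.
27.9000 pm

From λ' = λ + Δλ, we have λ = λ' - Δλ

First calculate the Compton shift:
Δλ = λ_C(1 - cos θ)
Δλ = 2.4263 × (1 - cos(102°))
Δλ = 2.4263 × 1.2079
Δλ = 2.9308 pm

Initial wavelength:
λ = λ' - Δλ
λ = 30.8308 - 2.9308
λ = 27.9000 pm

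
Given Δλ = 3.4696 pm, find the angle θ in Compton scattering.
115.47°

From the Compton formula Δλ = λ_C(1 - cos θ), we can solve for θ:

cos θ = 1 - Δλ/λ_C

Given:
- Δλ = 3.4696 pm
- λ_C = h/(m_e·c) ≈ 2.42631024 pm

cos θ = 1 - 3.4696/2.42631024
cos θ = 1 - 1.429990
cos θ = -0.429990

θ = arccos(-0.429990)
θ = 115.47°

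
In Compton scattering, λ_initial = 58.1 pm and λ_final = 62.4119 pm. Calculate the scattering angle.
141.00°

First find the wavelength shift:
Δλ = λ' - λ = 62.4119 - 58.1 = 4.3119 pm

Using Δλ = λ_C(1 - cos θ), with λ_C = h/(m_e·c) ≈ 2.42631024 pm:
cos θ = 1 - Δλ/λ_C
cos θ = 1 - 4.3119/2.42631024
cos θ = -0.777143

θ = arccos(-0.777143)
θ = 141.00°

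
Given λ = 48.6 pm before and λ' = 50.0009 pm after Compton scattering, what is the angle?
65.00°

First find the wavelength shift:
Δλ = λ' - λ = 50.0009 - 48.6 = 1.4009 pm

Using Δλ = λ_C(1 - cos θ), with λ_C = h/(m_e·c) ≈ 2.42631024 pm:
cos θ = 1 - Δλ/λ_C
cos θ = 1 - 1.4009/2.42631024
cos θ = 0.422621

θ = arccos(0.422621)
θ = 65.00°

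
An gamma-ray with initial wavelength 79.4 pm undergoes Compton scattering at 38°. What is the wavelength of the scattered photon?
79.9144 pm

Using the Compton scattering formula:
λ' = λ + Δλ = λ + λ_C(1 - cos θ)

Given:
- Initial wavelength λ = 79.4 pm
- Scattering angle θ = 38°
- Compton wavelength λ_C ≈ 2.4263 pm

Calculate the shift:
Δλ = 2.4263 × (1 - cos(38°))
Δλ = 2.4263 × 0.2120
Δλ = 0.5144 pm

Final wavelength:
λ' = 79.4 + 0.5144 = 79.9144 pm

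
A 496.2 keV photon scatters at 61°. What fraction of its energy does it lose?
0.3335 (or 33.35%)

Calculate initial and final photon energies:

Initial: E₀ = 496.2 keV → λ₀ = 2.4987 pm
Compton shift: Δλ = 1.2500 pm
Final wavelength: λ' = 3.7487 pm
Final energy: E' = 330.7405 keV

Fractional energy loss:
(E₀ - E')/E₀ = (496.2000 - 330.7405)/496.2000
= 165.4595/496.2000
= 0.3335
= 33.35%

(Intermediate values are shown rounded; full precision is carried through to the final answer.)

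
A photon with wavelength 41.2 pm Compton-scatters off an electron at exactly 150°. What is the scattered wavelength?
45.7276 pm

Using the Compton formula: λ' = λ + λ_C(1 − cos θ)

For θ = 150°, cos θ = -√3/2 (exact) ≈ -0.8660, so:
1 − cos 150° = 1 − (-√3/2) ≈ 1.8660

Δλ = λ_C × 1.8660 = 2.4263 × 1.8660 = 4.5276 pm

λ' = 41.2 + 4.5276 = 45.7276 pm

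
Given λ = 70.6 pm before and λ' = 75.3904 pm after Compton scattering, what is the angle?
167.00°

First find the wavelength shift:
Δλ = λ' - λ = 75.3904 - 70.6 = 4.7904 pm

Using Δλ = λ_C(1 - cos θ), with λ_C = h/(m_e·c) ≈ 2.42631024 pm:
cos θ = 1 - Δλ/λ_C
cos θ = 1 - 4.7904/2.42631024
cos θ = -0.974356

θ = arccos(-0.974356)
θ = 167.00°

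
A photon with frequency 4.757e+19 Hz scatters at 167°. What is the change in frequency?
2.054e+19 Hz (decrease)

Convert frequency to wavelength (c = 299792458 m/s):
λ₀ = c/f₀ = 299792458/4.757e+19 = 6.3021328e-12 m = 6.3021 pm

Calculate Compton shift:
Δλ = λ_C(1 - cos(167°)) = 4.7904 pm

Final wavelength:
λ' = λ₀ + Δλ = 6.3021 + 4.7904 = 11.0926 pm

Final frequency:
f' = c/λ' = 299792458/1.1092567e-11 = 2.7026427e+19 Hz

Frequency shift (decrease):
Δf = f₀ - f' = 4.757e+19 - 2.7026427e+19 = 2.054e+19 Hz

(Intermediate values are shown rounded; full precision is carried through to the final answer.)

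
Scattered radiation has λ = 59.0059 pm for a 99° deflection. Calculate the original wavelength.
56.2000 pm

From λ' = λ + Δλ, we have λ = λ' - Δλ

First calculate the Compton shift:
Δλ = λ_C(1 - cos θ)
Δλ = 2.4263 × (1 - cos(99°))
Δλ = 2.4263 × 1.1564
Δλ = 2.8059 pm

Initial wavelength:
λ = λ' - Δλ
λ = 59.0059 - 2.8059
λ = 56.2000 pm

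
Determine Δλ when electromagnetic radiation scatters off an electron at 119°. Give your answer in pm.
3.6026 pm

Using the Compton scattering formula:
Δλ = λ_C(1 - cos θ)

where λ_C = h/(m_e·c) ≈ 2.4263 pm is the Compton wavelength of an electron.

For θ = 119°:
cos(119°) = -0.4848
1 - cos(119°) = 1.4848

Δλ = 2.4263 × 1.4848
Δλ = 3.6026 pm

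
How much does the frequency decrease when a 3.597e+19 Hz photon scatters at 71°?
5.903e+18 Hz (decrease)

Convert frequency to wavelength (c = 299792458 m/s):
λ₀ = c/f₀ = 299792458/3.597e+19 = 8.3345137e-12 m = 8.3345 pm

Calculate Compton shift:
Δλ = λ_C(1 - cos(71°)) = 1.6364 pm

Final wavelength:
λ' = λ₀ + Δλ = 8.3345 + 1.6364 = 9.9709 pm

Final frequency:
f' = c/λ' = 299792458/9.9708946e-12 = 3.0066756e+19 Hz

Frequency shift (decrease):
Δf = f₀ - f' = 3.597e+19 - 3.0066756e+19 = 5.903e+18 Hz

(Intermediate values are shown rounded; full precision is carried through to the final answer.)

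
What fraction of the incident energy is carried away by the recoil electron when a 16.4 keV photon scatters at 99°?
0.0358 (or 3.58%)

Calculate initial and final photon energies:

Initial: E₀ = 16.4 keV → λ₀ = 75.6001 pm
Compton shift: Δλ = 2.8059 pm
Final wavelength: λ' = 78.4060 pm
Final energy: E' = 15.8131 keV

Fractional energy loss:
(E₀ - E')/E₀ = (16.4000 - 15.8131)/16.4000
= 0.5869/16.4000
= 0.0358
= 3.58%

(Intermediate values are shown rounded; full precision is carried through to the final answer.)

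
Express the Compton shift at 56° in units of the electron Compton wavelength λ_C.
0.4408 λ_C

The Compton shift formula is:
Δλ = λ_C(1 - cos θ)

Dividing both sides by λ_C:
Δλ/λ_C = 1 - cos θ

For θ = 56°:
Δλ/λ_C = 1 - cos(56°)
Δλ/λ_C = 1 - 0.5592
Δλ/λ_C = 0.4408

This means the shift is 0.4408 × λ_C = 1.0695 pm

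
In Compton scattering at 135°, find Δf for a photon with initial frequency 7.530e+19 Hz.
3.839e+19 Hz (decrease)

Convert frequency to wavelength (c = 299792458 m/s):
λ₀ = c/f₀ = 299792458/7.530e+19 = 3.9813075e-12 m = 3.9813 pm

Calculate Compton shift:
Δλ = λ_C(1 - cos(135°)) = 4.1420 pm

Final wavelength:
λ' = λ₀ + Δλ = 3.9813 + 4.1420 = 8.1233 pm

Final frequency:
f' = c/λ' = 299792458/8.1232782e-12 = 3.6905354e+19 Hz

Frequency shift (decrease):
Δf = f₀ - f' = 7.530e+19 - 3.6905354e+19 = 3.839e+19 Hz

(Intermediate values are shown rounded; full precision is carried through to the final answer.)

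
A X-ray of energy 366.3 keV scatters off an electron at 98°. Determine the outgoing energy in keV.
201.6410 keV

First convert energy to wavelength:
λ = hc/E, with hc ≈ 1239.842 keV·pm (i.e. 1239.842 eV·nm)

For E = 366.3 keV = 366300 eV:
λ = 1239.842 keV·pm / 366.3 keV
λ = 3.3848 pm

Calculate the Compton shift:
Δλ = λ_C(1 - cos(98°)) = 2.4263 × 1.1392
Δλ = 2.7640 pm

Final wavelength:
λ' = 3.3848 + 2.7640 = 6.1488 pm

Final energy:
E' = hc/λ' = 1239.842 / 6.1488 = 201.6410 keV

(Intermediate values are shown rounded; full precision is carried through to the final answer.)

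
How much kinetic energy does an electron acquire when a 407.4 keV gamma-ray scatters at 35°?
51.3381 keV

By energy conservation: K_e = E_initial - E_final

First find the scattered photon energy:
Initial wavelength: λ = hc/E = 3.0433 pm
Compton shift: Δλ = λ_C(1 - cos(35°)) = 0.4388 pm
Final wavelength: λ' = 3.0433 + 0.4388 = 3.4821 pm
Final photon energy: E' = hc/λ' = 356.0619 keV

Electron kinetic energy:
K_e = E - E' = 407.4000 - 356.0619 = 51.3381 keV

(Intermediate values are shown rounded; full precision is carried through to the final answer.)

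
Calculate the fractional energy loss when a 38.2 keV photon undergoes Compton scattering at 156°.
0.1251 (or 12.51%)

Calculate initial and final photon energies:

Initial: E₀ = 38.2 keV → λ₀ = 32.4566 pm
Compton shift: Δλ = 4.6429 pm
Final wavelength: λ' = 37.0995 pm
Final energy: E' = 33.4194 keV

Fractional energy loss:
(E₀ - E')/E₀ = (38.2000 - 33.4194)/38.2000
= 4.7806/38.2000
= 0.1251
= 12.51%

(Intermediate values are shown rounded; full precision is carried through to the final answer.)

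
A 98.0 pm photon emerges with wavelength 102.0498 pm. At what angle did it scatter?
132.00°

First find the wavelength shift:
Δλ = λ' - λ = 102.0498 - 98.0 = 4.0498 pm

Using Δλ = λ_C(1 - cos θ), with λ_C = h/(m_e·c) ≈ 2.42631024 pm:
cos θ = 1 - Δλ/λ_C
cos θ = 1 - 4.0498/2.42631024
cos θ = -0.669119

θ = arccos(-0.669119)
θ = 132.00°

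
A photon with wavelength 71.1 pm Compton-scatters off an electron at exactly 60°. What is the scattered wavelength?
72.3132 pm

Using the Compton formula: λ' = λ + λ_C(1 − cos θ)

For θ = 60°, cos θ = 1/2 (exact) = 0.5000, so:
1 − cos 60° = 1 − (1/2) = 0.5000

Δλ = λ_C × 0.5000 = 2.4263 × 0.5000 = 1.2132 pm

λ' = 71.1 + 1.2132 = 72.3132 pm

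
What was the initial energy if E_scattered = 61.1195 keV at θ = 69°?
66.2000 keV

Convert final energy to wavelength (hc ≈ 1239.842 keV·pm):
λ' = hc/E' = 1239.842 / 61.1195 = 20.2855 pm

Calculate the Compton shift:
Δλ = λ_C(1 - cos(69°))
Δλ = 2.4263 × (1 - cos(69°))
Δλ = 1.5568 pm

Initial wavelength:
λ = λ' - Δλ = 20.2855 - 1.5568 = 18.7287 pm

Initial energy:
E = hc/λ = 1239.842 / 18.7287 = 66.2000 keV

(Intermediate values are shown rounded; full precision is carried through to the final answer.)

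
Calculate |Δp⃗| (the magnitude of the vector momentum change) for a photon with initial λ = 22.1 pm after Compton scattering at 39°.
1.9789e-23 kg·m/s

Photon momentum magnitude is p = h/λ.

Initial momentum:
p₀ = h/λ = 6.6261e-34/2.2100e-11 = 2.9982e-23 kg·m/s

After scattering:
λ' = λ + Δλ = 22.1 + 0.5407 = 22.6407 pm
p' = h/λ' = 6.6261e-34/2.2641e-11 = 2.9266e-23 kg·m/s

Momentum is a vector; the scattered photon's direction makes angle θ = 39° with the incident direction. The magnitude of the vector change Δp⃗ = p⃗₀ − p⃗' is found from the law of cosines:
|Δp⃗|² = p₀² + p'² − 2p₀p'cos θ
|Δp⃗|² = (2.9982e-23)² + (2.9266e-23)² − 2·2.9982e-23·2.9266e-23·cos(39°)
|Δp⃗| = 1.9789e-23 kg·m/s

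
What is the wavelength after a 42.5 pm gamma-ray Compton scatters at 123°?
46.2478 pm

Using the Compton scattering formula:
λ' = λ + Δλ = λ + λ_C(1 - cos θ)

Given:
- Initial wavelength λ = 42.5 pm
- Scattering angle θ = 123°
- Compton wavelength λ_C ≈ 2.4263 pm

Calculate the shift:
Δλ = 2.4263 × (1 - cos(123°))
Δλ = 2.4263 × 1.5446
Δλ = 3.7478 pm

Final wavelength:
λ' = 42.5 + 3.7478 = 46.2478 pm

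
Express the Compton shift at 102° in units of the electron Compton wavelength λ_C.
1.2079 λ_C

The Compton shift formula is:
Δλ = λ_C(1 - cos θ)

Dividing both sides by λ_C:
Δλ/λ_C = 1 - cos θ

For θ = 102°:
Δλ/λ_C = 1 - cos(102°)
Δλ/λ_C = 1 - -0.2079
Δλ/λ_C = 1.2079

This means the shift is 1.2079 × λ_C = 2.9308 pm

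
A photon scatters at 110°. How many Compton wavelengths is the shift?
1.3420 λ_C

The Compton shift formula is:
Δλ = λ_C(1 - cos θ)

Dividing both sides by λ_C:
Δλ/λ_C = 1 - cos θ

For θ = 110°:
Δλ/λ_C = 1 - cos(110°)
Δλ/λ_C = 1 - -0.3420
Δλ/λ_C = 1.3420

This means the shift is 1.3420 × λ_C = 3.2562 pm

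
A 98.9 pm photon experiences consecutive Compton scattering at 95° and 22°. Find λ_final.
101.7145 pm

Apply Compton shift twice:

First scattering at θ₁ = 95°:
Δλ₁ = λ_C(1 - cos(95°))
Δλ₁ = 2.4263 × 1.0872
Δλ₁ = 2.6378 pm

After first scattering:
λ₁ = 98.9 + 2.6378 = 101.5378 pm

Second scattering at θ₂ = 22°:
Δλ₂ = λ_C(1 - cos(22°))
Δλ₂ = 2.4263 × 0.0728
Δλ₂ = 0.1767 pm

Final wavelength:
λ₂ = 101.5378 + 0.1767 = 101.7145 pm

Total shift: Δλ_total = 2.6378 + 0.1767 = 2.8145 pm

(Intermediate values are shown rounded; full precision is carried through to the final answer.)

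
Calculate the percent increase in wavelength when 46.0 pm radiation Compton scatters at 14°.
0.1567%

Calculate the Compton shift:
Δλ = λ_C(1 - cos(14°))
Δλ = 2.4263 × (1 - cos(14°))
Δλ = 2.4263 × 0.0297
Δλ = 0.0721 pm

Percentage change:
(Δλ/λ₀) × 100 = (0.0721/46.0) × 100
= 0.1567%

(Intermediate values are shown rounded; full precision is carried through to the final answer.)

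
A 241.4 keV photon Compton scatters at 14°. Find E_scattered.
238.0594 keV

First convert energy to wavelength:
λ = hc/E, with hc ≈ 1239.842 keV·pm (i.e. 1239.842 eV·nm)

For E = 241.4 keV = 241400 eV:
λ = 1239.842 keV·pm / 241.4 keV
λ = 5.1360 pm

Calculate the Compton shift:
Δλ = λ_C(1 - cos(14°)) = 2.4263 × 0.0297
Δλ = 0.0721 pm

Final wavelength:
λ' = 5.1360 + 0.0721 = 5.2081 pm

Final energy:
E' = hc/λ' = 1239.842 / 5.2081 = 238.0594 keV

(Intermediate values are shown rounded; full precision is carried through to the final answer.)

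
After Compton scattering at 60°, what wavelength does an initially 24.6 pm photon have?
25.8132 pm

Using the Compton formula: λ' = λ + λ_C(1 − cos θ)

For θ = 60°, cos θ = 1/2 (exact) = 0.5000, so:
1 − cos 60° = 1 − (1/2) = 0.5000

Δλ = λ_C × 0.5000 = 2.4263 × 0.5000 = 1.2132 pm

λ' = 24.6 + 1.2132 = 25.8132 pm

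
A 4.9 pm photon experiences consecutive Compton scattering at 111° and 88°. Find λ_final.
10.5375 pm

Apply Compton shift twice:

First scattering at θ₁ = 111°:
Δλ₁ = λ_C(1 - cos(111°))
Δλ₁ = 2.4263 × 1.3584
Δλ₁ = 3.2958 pm

After first scattering:
λ₁ = 4.9 + 3.2958 = 8.1958 pm

Second scattering at θ₂ = 88°:
Δλ₂ = λ_C(1 - cos(88°))
Δλ₂ = 2.4263 × 0.9651
Δλ₂ = 2.3416 pm

Final wavelength:
λ₂ = 8.1958 + 2.3416 = 10.5375 pm

Total shift: Δλ_total = 3.2958 + 2.3416 = 5.6375 pm

(Intermediate values are shown rounded; full precision is carried through to the final answer.)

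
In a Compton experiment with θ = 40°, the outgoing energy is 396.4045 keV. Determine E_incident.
484.2999 keV

Convert final energy to wavelength (hc ≈ 1239.842 keV·pm):
λ' = hc/E' = 1239.842 / 396.4045 = 3.1277 pm

Calculate the Compton shift:
Δλ = λ_C(1 - cos(40°))
Δλ = 2.4263 × (1 - cos(40°))
Δλ = 0.5676 pm

Initial wavelength:
λ = λ' - Δλ = 3.1277 - 0.5676 = 2.5601 pm

Initial energy:
E = hc/λ = 1239.842 / 2.5601 = 484.2999 keV

(Intermediate values are shown rounded; full precision is carried through to the final answer.)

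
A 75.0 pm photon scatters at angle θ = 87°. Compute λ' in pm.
77.2993 pm

Using the Compton scattering formula:
λ' = λ + Δλ = λ + λ_C(1 - cos θ)

Given:
- Initial wavelength λ = 75.0 pm
- Scattering angle θ = 87°
- Compton wavelength λ_C ≈ 2.4263 pm

Calculate the shift:
Δλ = 2.4263 × (1 - cos(87°))
Δλ = 2.4263 × 0.9477
Δλ = 2.2993 pm

Final wavelength:
λ' = 75.0 + 2.2993 = 77.2993 pm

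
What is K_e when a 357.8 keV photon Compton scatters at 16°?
9.4488 keV

By energy conservation: K_e = E_initial - E_final

First find the scattered photon energy:
Initial wavelength: λ = hc/E = 3.4652 pm
Compton shift: Δλ = λ_C(1 - cos(16°)) = 0.0940 pm
Final wavelength: λ' = 3.4652 + 0.0940 = 3.5592 pm
Final photon energy: E' = hc/λ' = 348.3512 keV

Electron kinetic energy:
K_e = E - E' = 357.8000 - 348.3512 = 9.4488 keV

(Intermediate values are shown rounded; full precision is carried through to the final answer.)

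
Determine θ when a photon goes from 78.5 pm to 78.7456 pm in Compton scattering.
26.00°

First find the wavelength shift:
Δλ = λ' - λ = 78.7456 - 78.5 = 0.2456 pm

Using Δλ = λ_C(1 - cos θ), with λ_C = h/(m_e·c) ≈ 2.42631024 pm:
cos θ = 1 - Δλ/λ_C
cos θ = 1 - 0.2456/2.42631024
cos θ = 0.898776

θ = arccos(0.898776)
θ = 26.00°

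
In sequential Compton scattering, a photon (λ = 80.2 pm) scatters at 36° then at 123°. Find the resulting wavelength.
84.4112 pm

Apply Compton shift twice:

First scattering at θ₁ = 36°:
Δλ₁ = λ_C(1 - cos(36°))
Δλ₁ = 2.4263 × 0.1910
Δλ₁ = 0.4634 pm

After first scattering:
λ₁ = 80.2 + 0.4634 = 80.6634 pm

Second scattering at θ₂ = 123°:
Δλ₂ = λ_C(1 - cos(123°))
Δλ₂ = 2.4263 × 1.5446
Δλ₂ = 3.7478 pm

Final wavelength:
λ₂ = 80.6634 + 3.7478 = 84.4112 pm

Total shift: Δλ_total = 0.4634 + 3.7478 = 4.2112 pm

(Intermediate values are shown rounded; full precision is carried through to the final answer.)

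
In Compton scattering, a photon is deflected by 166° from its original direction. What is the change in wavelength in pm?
4.7805 pm

Using the Compton scattering formula:
Δλ = λ_C(1 - cos θ)

where λ_C = h/(m_e·c) ≈ 2.4263 pm is the Compton wavelength of an electron.

For θ = 166°:
cos(166°) = -0.9703
1 - cos(166°) = 1.9703

Δλ = 2.4263 × 1.9703
Δλ = 4.7805 pm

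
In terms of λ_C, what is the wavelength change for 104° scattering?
1.2419 λ_C

The Compton shift formula is:
Δλ = λ_C(1 - cos θ)

Dividing both sides by λ_C:
Δλ/λ_C = 1 - cos θ

For θ = 104°:
Δλ/λ_C = 1 - cos(104°)
Δλ/λ_C = 1 - -0.2419
Δλ/λ_C = 1.2419

This means the shift is 1.2419 × λ_C = 3.0133 pm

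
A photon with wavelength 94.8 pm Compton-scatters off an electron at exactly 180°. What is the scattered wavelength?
99.6526 pm

Using the Compton formula: λ' = λ + λ_C(1 − cos θ)

For θ = 180°, cos θ = -1 (exact) = -1.0000, so:
1 − cos 180° = 1 − (-1) = 2.0000

Δλ = λ_C × 2.0000 = 2.4263 × 2.0000 = 4.8526 pm

λ' = 94.8 + 4.8526 = 99.6526 pm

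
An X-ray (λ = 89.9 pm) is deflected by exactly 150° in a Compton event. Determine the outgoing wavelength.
94.4276 pm

Using the Compton formula: λ' = λ + λ_C(1 − cos θ)

For θ = 150°, cos θ = -√3/2 (exact) ≈ -0.8660, so:
1 − cos 150° = 1 − (-√3/2) ≈ 1.8660

Δλ = λ_C × 1.8660 = 2.4263 × 1.8660 = 4.5276 pm

λ' = 89.9 + 4.5276 = 94.4276 pm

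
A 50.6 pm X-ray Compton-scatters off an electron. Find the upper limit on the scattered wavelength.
55.4526 pm (at θ = 180°)

The Compton shift is Δλ = λ_C(1 − cos θ).

Since cos θ ranges from −1 to 1, the factor (1 − cos θ) ranges from 0 to 2; the maximum shift occurs at θ = 180° (backscattering):
Δλ_max = 2λ_C = 2 × 2.4263 pm = 4.8526 pm

Maximum scattered wavelength:
λ'_max = λ₀ + Δλ_max = 50.6 + 4.8526 = 55.4526 pm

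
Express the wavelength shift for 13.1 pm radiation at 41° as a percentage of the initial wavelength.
4.5431%

Calculate the Compton shift:
Δλ = λ_C(1 - cos(41°))
Δλ = 2.4263 × (1 - cos(41°))
Δλ = 2.4263 × 0.2453
Δλ = 0.5952 pm

Percentage change:
(Δλ/λ₀) × 100 = (0.5952/13.1) × 100
= 4.5431%

(Intermediate values are shown rounded; full precision is carried through to the final answer.)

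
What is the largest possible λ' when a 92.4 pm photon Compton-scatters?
97.2526 pm (at θ = 180°)

The Compton shift is Δλ = λ_C(1 − cos θ).

Since cos θ ranges from −1 to 1, the factor (1 − cos θ) ranges from 0 to 2; the maximum shift occurs at θ = 180° (backscattering):
Δλ_max = 2λ_C = 2 × 2.4263 pm = 4.8526 pm

Maximum scattered wavelength:
λ'_max = λ₀ + Δλ_max = 92.4 + 4.8526 = 97.2526 pm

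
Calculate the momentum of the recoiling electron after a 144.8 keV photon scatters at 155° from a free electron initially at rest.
1.2474e-22 kg·m/s

The electron is initially at rest, so by conservation of momentum:
p⃗_e = p⃗₀ − p⃗'  (incident photon momentum minus scattered photon momentum)

Photon momentum magnitudes (p = h/λ = E/c):
λ₀ = hc/E₀ = 8.5624 pm → p₀ = h/λ₀ = 7.7385e-23 kg·m/s
Δλ = λ_C(1 − cos 155°) = 4.6253 pm
λ' = 13.1877 pm → p' = h/λ' = 5.0244e-23 kg·m/s

The scattered photon makes angle θ = 155° with the incident direction, so by the law of cosines:
|p⃗_e|² = p₀² + p'² − 2p₀p'cos θ
|p⃗_e|² = (7.7385e-23)² + (5.0244e-23)² − 2·7.7385e-23·5.0244e-23·cos(155°)
|p⃗_e| = 1.2474e-22 kg·m/s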